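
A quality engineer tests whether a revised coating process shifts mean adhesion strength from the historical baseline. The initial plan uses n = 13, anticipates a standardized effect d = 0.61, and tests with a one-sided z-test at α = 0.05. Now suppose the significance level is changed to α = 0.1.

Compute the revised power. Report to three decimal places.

Power ≈ 0.821

δ = d·√n = 0.61 × √13 = 2.1994 (unchanged). New critical value: z_{0.1} = 1.282.
Revised power = P(Z > 1.282 − δ) = Φ(0.918) = 0.8206.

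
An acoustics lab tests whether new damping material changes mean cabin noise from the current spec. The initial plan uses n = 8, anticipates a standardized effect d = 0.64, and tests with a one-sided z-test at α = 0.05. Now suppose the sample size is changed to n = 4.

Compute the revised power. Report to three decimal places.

With n = 4: δ = d·√n = 0.64 × √4 = 1.2800. Critical value z_{0.05} = 1.645.
Revised power = Φ(δ − 1.645) = Φ(-0.365) = 0.3576.

Power ≈ 0.358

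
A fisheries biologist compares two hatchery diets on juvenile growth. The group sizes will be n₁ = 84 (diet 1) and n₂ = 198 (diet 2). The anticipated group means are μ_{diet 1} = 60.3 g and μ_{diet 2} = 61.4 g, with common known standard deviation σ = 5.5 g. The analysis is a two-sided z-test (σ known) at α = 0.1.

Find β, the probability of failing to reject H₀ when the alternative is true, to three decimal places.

Standardized effect: d = |μ_{diet 1} − μ_{diet 2}| / σ = |60.3 − 61.4| / 5.5 = 0.2000
Noncentrality parameter: δ = d / √(1/n₁ + 1/n₂) = 0.2000 / √(1/84 + 1/198) = 1.5360
Two-sided α = 0.1 → critical value z_{0.05} = 1.645.
Power = Φ(δ − 1.645) + Φ(−δ − 1.645) = Φ(-0.109) + Φ(-3.181) = 0.4566 + 0.0007 = 0.4574.
Type II error: β = 1 − power = 1 − 0.4574 = 0.5426.

β ≈ 0.543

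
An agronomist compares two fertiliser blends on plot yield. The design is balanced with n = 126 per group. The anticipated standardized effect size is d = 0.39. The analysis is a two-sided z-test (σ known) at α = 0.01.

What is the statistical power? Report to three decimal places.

Noncentrality parameter: δ = d·√(n/2) = 0.39 × √(126/2) = 3.0955
Two-sided α = 0.01 → critical value z_{0.005} = 2.576.
Power = Φ(δ − 2.576) + Φ(−δ − 2.576) = Φ(0.520) + Φ(-5.671) = 0.6984 + 0.0000 = 0.6984.

Power ≈ 0.698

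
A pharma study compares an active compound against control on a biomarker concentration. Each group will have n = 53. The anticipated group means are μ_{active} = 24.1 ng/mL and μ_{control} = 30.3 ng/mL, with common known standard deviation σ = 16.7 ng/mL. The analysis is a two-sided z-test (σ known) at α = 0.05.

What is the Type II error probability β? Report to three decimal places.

Standardized effect: d = |μ_{active} − μ_{control}| / σ = |24.1 − 30.3| / 16.7 = 0.3713
Noncentrality parameter: δ = d·√(n/2) = 0.3713 × √(53/2) = 1.9112
Critical value for a two-sided test at α = 0.05: z_{α/2} = 1.960.
Power = Φ(δ − 1.960) + Φ(−δ − 1.960) = Φ(-0.049) + Φ(-3.871) = 0.4805 + 0.0001 = 0.4806.
Type II error: β = 1 − power = 1 − 0.4806 = 0.5194.

β ≈ 0.519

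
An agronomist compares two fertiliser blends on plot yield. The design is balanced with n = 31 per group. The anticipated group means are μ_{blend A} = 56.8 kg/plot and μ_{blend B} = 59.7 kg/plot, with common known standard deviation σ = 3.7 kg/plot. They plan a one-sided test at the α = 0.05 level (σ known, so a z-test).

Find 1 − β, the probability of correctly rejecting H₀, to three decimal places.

Power ≈ 0.925

Standardized effect: d = |μ_{blend A} − μ_{blend B}| / σ = |56.8 − 59.7| / 3.7 = 0.7838
Noncentrality parameter: δ = d·√(n/2) = 0.7838 × √(31/2) = 3.0858
Critical value for a one-sided test at α = 0.05: z_α = 1.645.
Power = P(Z > 1.645 − δ) = Φ(1.441) = 0.9252.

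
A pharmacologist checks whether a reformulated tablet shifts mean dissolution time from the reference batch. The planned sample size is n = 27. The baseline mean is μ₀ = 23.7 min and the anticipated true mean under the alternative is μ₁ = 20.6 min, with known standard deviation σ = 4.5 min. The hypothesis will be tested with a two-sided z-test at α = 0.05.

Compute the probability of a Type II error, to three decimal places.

Standardized effect: d = |μ₁ − μ₀| / σ = |20.6 − 23.7| / 4.5 = 0.6889
Noncentrality parameter: δ = d·√n = 0.6889 × √27 = 3.5796
Critical value for a two-sided test at α = 0.05: z_{α/2} = 1.960.
Power = Φ(δ − 1.960) + Φ(−δ − 1.960) = Φ(1.620) + Φ(-5.540) = 0.9473 + 0.0000 = 0.9473.
Type II error: β = 1 − power = 1 − 0.9473 = 0.0527.

β ≈ 0.053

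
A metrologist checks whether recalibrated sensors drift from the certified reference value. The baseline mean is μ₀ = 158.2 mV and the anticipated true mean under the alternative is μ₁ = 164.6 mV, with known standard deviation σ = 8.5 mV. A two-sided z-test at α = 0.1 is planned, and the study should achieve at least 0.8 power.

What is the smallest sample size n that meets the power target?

n = 11

Standardized effect: d = |μ₁ − μ₀| / σ = |164.6 − 158.2| / 8.5 = 0.7529
For power 0.8 need Φ(δ − z_{0.05}) = 0.8, so δ = z_{0.05} + z_{0.20} = 1.645 + 0.842 = 2.486.
(For δ > 0 the lower-tail rejection region contributes negligibly to power, so the one-term inversion is standard.)
δ = d·√n ⇒ n = (δ/d)² = (2.486 / 0.7529)² = 10.91.
Rounding up, n = 11.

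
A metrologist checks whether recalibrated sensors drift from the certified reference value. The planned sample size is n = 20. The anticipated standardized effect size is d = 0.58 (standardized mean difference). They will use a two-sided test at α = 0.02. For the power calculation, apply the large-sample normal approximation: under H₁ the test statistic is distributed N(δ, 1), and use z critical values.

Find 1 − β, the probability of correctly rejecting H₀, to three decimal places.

Power ≈ 0.605

Noncentrality parameter: δ = d·√n = 0.58 × √20 = 2.5938
Critical value for a two-sided test at α = 0.02: z_{α/2} = 2.326.
Power = Φ(δ − 2.326) + Φ(−δ − 2.326) = Φ(0.267) + Φ(-4.920) = 0.6055 + 0.0000 = 0.6055.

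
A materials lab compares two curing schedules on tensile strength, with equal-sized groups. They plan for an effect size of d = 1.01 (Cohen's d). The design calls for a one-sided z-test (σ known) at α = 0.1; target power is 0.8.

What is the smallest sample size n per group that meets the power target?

For power 0.8 need Φ(δ − z_{0.1}) = 0.8, so δ = z_{0.1} + z_{0.20} = 1.282 + 0.842 = 2.123.
δ = d·√(n/2) ⇒ n = 2(δ/d)² = 2 × (2.123 / 1.01)² = 8.84.
Rounding up, n = 9 per group.

n = 9 per group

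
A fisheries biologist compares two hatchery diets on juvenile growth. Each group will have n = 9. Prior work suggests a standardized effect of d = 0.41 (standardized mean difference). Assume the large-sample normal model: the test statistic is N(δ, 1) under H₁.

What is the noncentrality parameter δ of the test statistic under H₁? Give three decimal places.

δ = d·√(n/2) = 0.41 × √(9/2) = 0.8697

δ ≈ 0.870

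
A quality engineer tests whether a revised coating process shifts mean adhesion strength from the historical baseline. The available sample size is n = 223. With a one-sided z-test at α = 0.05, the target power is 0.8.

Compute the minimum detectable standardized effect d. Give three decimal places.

d ≈ 0.167

Need Φ(δ − 1.645) = 0.8, so δ = 1.645 + 0.842 = 2.486.
δ = d·√n ⇒ d = δ/√n = 2.486/√223 = 0.1665.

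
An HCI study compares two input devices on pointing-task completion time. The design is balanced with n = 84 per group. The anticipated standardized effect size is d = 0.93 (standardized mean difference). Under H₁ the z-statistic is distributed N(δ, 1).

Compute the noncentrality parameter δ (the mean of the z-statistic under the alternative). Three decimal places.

δ = d·√(n/2) = 0.93 × √(84/2) = 6.0271

δ ≈ 6.027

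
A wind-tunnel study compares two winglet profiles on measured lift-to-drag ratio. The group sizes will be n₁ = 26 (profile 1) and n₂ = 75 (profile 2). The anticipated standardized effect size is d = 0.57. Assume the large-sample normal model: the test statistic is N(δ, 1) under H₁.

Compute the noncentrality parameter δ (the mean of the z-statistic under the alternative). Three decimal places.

δ ≈ 2.505

The noncentrality parameter scales effect size by the design's sample-size factor: δ = d / √(1/n₁ + 1/n₂) = 0.57 / √(1/26 + 1/75) = 2.5046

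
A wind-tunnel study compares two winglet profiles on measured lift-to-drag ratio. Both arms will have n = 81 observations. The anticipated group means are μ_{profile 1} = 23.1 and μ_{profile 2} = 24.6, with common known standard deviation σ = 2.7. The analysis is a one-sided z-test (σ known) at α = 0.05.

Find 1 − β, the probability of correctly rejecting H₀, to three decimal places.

Power ≈ 0.971

Standardized effect: d = |μ_{profile 1} − μ_{profile 2}| / σ = |23.1 − 24.6| / 2.7 = 0.5556
Noncentrality parameter: δ = d·√(n/2) = 0.5556 × √(81/2) = 3.5355
One-sided α = 0.05 → critical value z_{0.05} = 1.645.
Power = P(Z > 1.645 − δ) = Φ(1.891) = 0.9707.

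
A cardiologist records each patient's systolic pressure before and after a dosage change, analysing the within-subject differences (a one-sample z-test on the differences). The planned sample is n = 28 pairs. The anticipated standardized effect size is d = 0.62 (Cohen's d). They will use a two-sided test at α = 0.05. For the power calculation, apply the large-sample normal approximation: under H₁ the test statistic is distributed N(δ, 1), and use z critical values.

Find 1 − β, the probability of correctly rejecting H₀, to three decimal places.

Noncentrality parameter: δ = d·√n = 0.62 × √28 = 3.2807
Critical value for a two-sided test at α = 0.05: z_{α/2} = 1.960.
Power = Φ(δ − 1.960) + Φ(−δ − 1.960) = Φ(1.321) + Φ(-5.241) = 0.9067 + 0.0000 = 0.9067.

Power ≈ 0.907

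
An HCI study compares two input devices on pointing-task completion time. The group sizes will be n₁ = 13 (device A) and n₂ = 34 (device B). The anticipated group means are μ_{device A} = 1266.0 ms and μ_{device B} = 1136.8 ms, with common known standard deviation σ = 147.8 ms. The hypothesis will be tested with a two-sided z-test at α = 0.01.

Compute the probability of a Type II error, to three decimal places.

Standardized effect: d = |μ_{device A} − μ_{device B}| / σ = |1266.0 − 1136.8| / 147.8 = 0.8742
Noncentrality parameter: δ = d / √(1/n₁ + 1/n₂) = 0.8742 / √(1/13 + 1/34) = 2.6807
Two-sided α = 0.01 → critical value z_{0.005} = 2.576.
Power = Φ(δ − 2.576) + Φ(−δ − 2.576) = Φ(0.105) + Φ(-5.257) = 0.5418 + 0.0000 = 0.5418.
Type II error: β = 1 − power = 1 − 0.5418 = 0.4582.

β ≈ 0.458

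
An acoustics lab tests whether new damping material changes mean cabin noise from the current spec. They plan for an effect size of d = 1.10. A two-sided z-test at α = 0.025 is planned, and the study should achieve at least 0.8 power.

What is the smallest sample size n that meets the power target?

For power 0.8 need Φ(δ − z_{0.0125}) = 0.8, so δ = z_{0.0125} + z_{0.20} = 2.241 + 0.842 = 3.083.
(Ignoring the negligible lower-tail rejection probability gives the usual closed-form inversion.)
δ = d·√n ⇒ n = (δ/d)² = (3.083 / 1.10)² = 7.86.
Round up to the next whole unit.

n = 8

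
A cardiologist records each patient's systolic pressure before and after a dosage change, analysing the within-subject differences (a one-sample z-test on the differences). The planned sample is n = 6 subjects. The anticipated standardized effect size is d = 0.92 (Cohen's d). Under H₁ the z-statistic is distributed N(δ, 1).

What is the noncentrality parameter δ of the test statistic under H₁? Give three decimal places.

δ ≈ 2.254

The noncentrality parameter scales effect size by the design's sample-size factor: δ = d·√n = 0.92 × √6 = 2.2535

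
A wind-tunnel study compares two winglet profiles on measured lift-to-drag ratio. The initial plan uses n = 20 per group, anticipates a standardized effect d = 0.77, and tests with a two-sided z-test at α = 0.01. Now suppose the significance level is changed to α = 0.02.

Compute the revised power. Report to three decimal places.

Power ≈ 0.543

δ = d·√(n/2) = 0.77 × √(20/2) = 2.4350 (unchanged). New critical value: z_{0.01} = 2.326.
Revised power = Φ(δ − 2.326) + Φ(−δ − 2.326) = Φ(0.109) + Φ(-4.761) = 0.5432 + 0.0000 = 0.5432.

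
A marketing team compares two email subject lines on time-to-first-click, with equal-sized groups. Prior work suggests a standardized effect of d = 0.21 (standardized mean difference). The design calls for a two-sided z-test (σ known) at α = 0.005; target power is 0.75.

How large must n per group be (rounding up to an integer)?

For power 0.75 need Φ(δ − z_{0.0025}) = 0.75, so δ = z_{0.0025} + z_{0.25} = 2.807 + 0.674 = 3.482.
(Ignoring the negligible lower-tail rejection probability gives the usual closed-form inversion.)
δ = d·√(n/2) ⇒ n = 2(δ/d)² = 2 × (3.482 / 0.21)² = 549.71.
Rounding up, n = 550 per group.

n = 550 per group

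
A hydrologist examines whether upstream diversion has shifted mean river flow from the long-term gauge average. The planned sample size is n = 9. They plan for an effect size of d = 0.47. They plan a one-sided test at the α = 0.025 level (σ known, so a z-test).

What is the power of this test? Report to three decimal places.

Power ≈ 0.291

Noncentrality parameter: δ = d·√n = 0.47 × √9 = 1.4100
Critical value for a one-sided test at α = 0.025: z_α = 1.960.
Power = P(Z > 1.960 − δ) = Φ(-0.550) = 0.2912.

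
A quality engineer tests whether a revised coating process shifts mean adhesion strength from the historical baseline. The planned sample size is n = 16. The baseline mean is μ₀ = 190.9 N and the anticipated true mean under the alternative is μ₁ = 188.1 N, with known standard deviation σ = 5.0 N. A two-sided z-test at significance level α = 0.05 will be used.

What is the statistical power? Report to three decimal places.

Power ≈ 0.610

Standardized effect: d = |μ₁ − μ₀| / σ = |188.1 − 190.9| / 5.0 = 0.5600
Noncentrality parameter: δ = d·√n = 0.5600 × √16 = 2.2400
Two-sided α = 0.05 → critical value z_{0.025} = 1.960.
Power = Φ(δ − 1.960) + Φ(−δ − 1.960) = Φ(0.280) + Φ(-4.200) = 0.6103 + 0.0000 = 0.6103.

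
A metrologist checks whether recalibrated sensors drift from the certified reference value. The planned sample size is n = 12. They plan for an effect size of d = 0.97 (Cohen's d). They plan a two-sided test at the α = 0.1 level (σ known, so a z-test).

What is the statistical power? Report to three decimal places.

Noncentrality parameter: δ = d·√n = 0.97 × √12 = 3.3602
Critical value for a two-sided test at α = 0.1: z_{α/2} = 1.645.
Power = Φ(δ − 1.645) + Φ(−δ − 1.645) = Φ(1.715) + Φ(-5.005) = 0.9569 + 0.0000 = 0.9569.

Power ≈ 0.957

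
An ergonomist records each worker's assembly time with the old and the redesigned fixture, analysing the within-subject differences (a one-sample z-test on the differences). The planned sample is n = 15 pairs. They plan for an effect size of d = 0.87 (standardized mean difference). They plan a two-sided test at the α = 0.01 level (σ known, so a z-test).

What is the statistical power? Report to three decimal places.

Noncentrality parameter: δ = d·√n = 0.87 × √15 = 3.3695
Two-sided α = 0.01 → critical value z_{0.005} = 2.576.
Power = Φ(δ − 2.576) + Φ(−δ − 2.576) = Φ(0.794) + Φ(-5.945) = 0.7863 + 0.0000 = 0.7863.

Power ≈ 0.786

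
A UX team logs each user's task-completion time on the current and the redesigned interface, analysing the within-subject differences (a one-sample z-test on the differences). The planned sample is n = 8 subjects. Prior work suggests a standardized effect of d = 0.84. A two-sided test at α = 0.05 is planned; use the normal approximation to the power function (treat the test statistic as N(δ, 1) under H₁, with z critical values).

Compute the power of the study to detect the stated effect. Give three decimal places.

Noncentrality parameter: δ = d·√n = 0.84 × √8 = 2.3759
Two-sided α = 0.05 → critical value z_{0.025} = 1.960.
Power = Φ(δ − 1.960) + Φ(−δ − 1.960) = Φ(0.416) + Φ(-4.336) = 0.6613 + 0.0000 = 0.6613.

Power ≈ 0.661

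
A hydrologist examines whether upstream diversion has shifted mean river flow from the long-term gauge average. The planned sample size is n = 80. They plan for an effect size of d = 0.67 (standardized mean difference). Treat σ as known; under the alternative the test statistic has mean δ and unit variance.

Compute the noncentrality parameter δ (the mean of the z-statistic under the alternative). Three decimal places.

δ ≈ 5.993

δ = d·√n = 0.67 × √80 = 5.9927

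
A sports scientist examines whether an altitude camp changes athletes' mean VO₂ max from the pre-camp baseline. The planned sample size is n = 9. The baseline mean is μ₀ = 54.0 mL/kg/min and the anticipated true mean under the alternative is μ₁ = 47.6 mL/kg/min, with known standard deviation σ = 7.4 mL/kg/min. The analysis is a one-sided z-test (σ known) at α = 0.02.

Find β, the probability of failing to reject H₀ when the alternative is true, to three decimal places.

Standardized effect: d = |μ₁ − μ₀| / σ = |47.6 − 54.0| / 7.4 = 0.8649
Noncentrality parameter: δ = d·√n = 0.8649 × √9 = 2.5946
Critical value for a one-sided test at α = 0.02: z_α = 2.054.
Power = Φ(δ − 2.054) = Φ(0.541) = 0.7057.
Type II error: β = 1 − power = 1 − 0.7057 = 0.2943.

β ≈ 0.294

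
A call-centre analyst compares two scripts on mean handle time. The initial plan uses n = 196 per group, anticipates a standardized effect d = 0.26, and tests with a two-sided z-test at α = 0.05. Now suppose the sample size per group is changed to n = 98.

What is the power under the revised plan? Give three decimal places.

With n = 98 per group: δ = d·√(n/2) = 0.26 × √(98/2) = 1.8200. Critical value z_{0.025} = 1.960.
Revised power = Φ(δ − 1.960) + Φ(−δ − 1.960) = Φ(-0.140) + Φ(-3.780) = 0.4443 + 0.0001 = 0.4444.

Power ≈ 0.444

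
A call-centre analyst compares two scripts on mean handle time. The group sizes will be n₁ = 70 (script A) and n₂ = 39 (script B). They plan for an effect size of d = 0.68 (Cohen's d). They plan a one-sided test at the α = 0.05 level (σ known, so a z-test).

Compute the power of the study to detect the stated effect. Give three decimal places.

Noncentrality parameter: δ = d / √(1/n₁ + 1/n₂) = 0.68 / √(1/70 + 1/39) = 3.4031
Critical value for a one-sided test at α = 0.05: z_α = 1.645.
Power = Φ(δ − 1.645) = Φ(1.758) = 0.9606.

Power ≈ 0.961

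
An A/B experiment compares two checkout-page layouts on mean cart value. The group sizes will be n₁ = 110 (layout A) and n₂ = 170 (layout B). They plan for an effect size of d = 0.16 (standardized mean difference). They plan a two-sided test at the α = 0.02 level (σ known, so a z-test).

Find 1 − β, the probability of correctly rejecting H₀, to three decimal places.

Noncentrality parameter: δ = d / √(1/n₁ + 1/n₂) = 0.16 / √(1/110 + 1/170) = 1.3076
Two-sided α = 0.02 → critical value z_{0.01} = 2.326.
Power = Φ(δ − 2.326) + Φ(−δ − 2.326) = Φ(-1.019) + Φ(-3.634) = 0.1542 + 0.0001 = 0.1543.

Power ≈ 0.154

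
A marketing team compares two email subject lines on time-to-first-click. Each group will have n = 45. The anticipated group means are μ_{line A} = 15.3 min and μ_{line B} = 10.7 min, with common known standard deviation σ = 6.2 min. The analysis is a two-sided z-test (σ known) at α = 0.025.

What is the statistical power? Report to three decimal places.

Standardized effect: d = |μ_{line A} − μ_{line B}| / σ = |15.3 − 10.7| / 6.2 = 0.7419
Noncentrality parameter: δ = d·√(n/2) = 0.7419 × √(45/2) = 3.5193
Critical value for a two-sided test at α = 0.025: z_{α/2} = 2.241.
Power = Φ(δ − 2.241) + Φ(−δ − 2.241) = Φ(1.278) + Φ(-5.761) = 0.8994 + 0.0000 = 0.8994.

Power ≈ 0.899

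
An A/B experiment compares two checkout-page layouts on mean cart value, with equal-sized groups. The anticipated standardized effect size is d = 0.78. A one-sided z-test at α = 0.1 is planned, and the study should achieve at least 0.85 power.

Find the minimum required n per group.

For power 0.85 need Φ(δ − z_{0.1}) = 0.85, so δ = z_{0.1} + z_{0.15} = 1.282 + 1.036 = 2.318.
δ = d·√(n/2) ⇒ n = 2(δ/d)² = 2 × (2.318 / 0.78)² = 17.66.
Rounding up, n = 18 per group.

n = 18 per group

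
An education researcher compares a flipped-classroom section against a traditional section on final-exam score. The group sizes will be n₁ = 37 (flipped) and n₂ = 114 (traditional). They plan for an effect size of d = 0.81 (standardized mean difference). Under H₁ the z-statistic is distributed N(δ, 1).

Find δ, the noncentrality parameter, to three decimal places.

δ ≈ 4.281

The noncentrality parameter scales effect size by the design's sample-size factor: δ = d / √(1/n₁ + 1/n₂) = 0.81 / √(1/37 + 1/114) = 4.2810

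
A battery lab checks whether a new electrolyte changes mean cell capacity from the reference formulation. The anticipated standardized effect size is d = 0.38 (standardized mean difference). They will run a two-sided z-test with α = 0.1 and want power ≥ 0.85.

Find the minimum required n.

n = 50

For power 0.85 need Φ(δ − z_{0.05}) = 0.85, so δ = z_{0.05} + z_{0.15} = 1.645 + 1.036 = 2.681.
(Ignoring the negligible lower-tail rejection probability gives the usual closed-form inversion.)
δ = d·√n ⇒ n = (δ/d)² = (2.681 / 0.38)² = 49.79.
Round up to the next whole unit.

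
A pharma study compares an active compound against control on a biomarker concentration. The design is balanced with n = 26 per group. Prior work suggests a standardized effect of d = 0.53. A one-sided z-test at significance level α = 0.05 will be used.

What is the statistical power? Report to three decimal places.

Noncentrality parameter: δ = d·√(n/2) = 0.53 × √(26/2) = 1.9109
One-sided α = 0.05 → critical value z_{0.05} = 1.645.
Power = Φ(δ − 1.645) = Φ(0.266) = 0.6049.

Power ≈ 0.605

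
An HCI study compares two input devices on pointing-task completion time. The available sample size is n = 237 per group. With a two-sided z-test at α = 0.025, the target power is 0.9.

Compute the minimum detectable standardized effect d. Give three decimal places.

d ≈ 0.324

Need Φ(δ − 2.241) = 0.9, so δ = 2.241 + 1.282 = 3.523.
(Lower-tail contribution to power is negligible for δ > 0.)
δ = d·√(n/2) ⇒ d = δ/√(n/2) = 3.523/√(237/2) = 0.3236.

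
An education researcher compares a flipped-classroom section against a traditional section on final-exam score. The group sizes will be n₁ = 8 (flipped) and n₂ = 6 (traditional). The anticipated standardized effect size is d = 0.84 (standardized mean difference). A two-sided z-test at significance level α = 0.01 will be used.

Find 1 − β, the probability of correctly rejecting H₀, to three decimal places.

Power ≈ 0.154

Noncentrality parameter: λ = d / √(1/n₁ + 1/n₂) = 0.84 / √(1/8 + 1/6) = 1.5554
Two-sided α = 0.01 → critical value z_{0.005} = 2.576.
Power = Φ(λ − 2.576) + Φ(−λ − 2.576) = Φ(-1.020) + Φ(-4.131) = 0.1538 + 0.0000 = 0.1538.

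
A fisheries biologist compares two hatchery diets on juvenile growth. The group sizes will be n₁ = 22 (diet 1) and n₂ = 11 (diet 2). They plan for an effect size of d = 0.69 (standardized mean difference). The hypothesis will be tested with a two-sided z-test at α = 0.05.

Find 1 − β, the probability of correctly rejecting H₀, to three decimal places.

Power ≈ 0.464

Noncentrality parameter: δ = d / √(1/n₁ + 1/n₂) = 0.69 / √(1/22 + 1/11) = 1.8685
Critical value for a two-sided test at α = 0.05: z_{α/2} = 1.960.
Power = Φ(δ − 1.960) + Φ(−δ − 1.960) = Φ(-0.091) + Φ(-3.828) = 0.4636 + 0.0001 = 0.4636.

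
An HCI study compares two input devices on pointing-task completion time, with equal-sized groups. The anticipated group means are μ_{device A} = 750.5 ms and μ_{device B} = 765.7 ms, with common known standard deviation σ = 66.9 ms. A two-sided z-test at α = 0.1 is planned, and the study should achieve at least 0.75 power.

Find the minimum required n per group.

Standardized effect: d = |μ_{device A} − μ_{device B}| / σ = |750.5 − 765.7| / 66.9 = 0.2272
For power 0.75 need Φ(δ − z_{0.05}) = 0.75, so δ = z_{0.05} + z_{0.25} = 1.645 + 0.674 = 2.319.
(For δ > 0 the lower-tail rejection region contributes negligibly to power, so the one-term inversion is standard.)
δ = d·√(n/2) ⇒ n = 2(δ/d)² = 2 × (2.319 / 0.2272)² = 208.41.
Rounding up, n = 209 per group.

n = 209 per group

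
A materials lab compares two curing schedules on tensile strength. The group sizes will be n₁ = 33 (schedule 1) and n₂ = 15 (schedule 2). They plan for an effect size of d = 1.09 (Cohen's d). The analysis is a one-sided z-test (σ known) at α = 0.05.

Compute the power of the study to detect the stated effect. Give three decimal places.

Power ≈ 0.968

Noncentrality parameter: δ = d / √(1/n₁ + 1/n₂) = 1.09 / √(1/33 + 1/15) = 3.5003
Critical value for a one-sided test at α = 0.05: z_α = 1.645.
Power = P(Z > 1.645 − δ) = Φ(1.855) = 0.9682.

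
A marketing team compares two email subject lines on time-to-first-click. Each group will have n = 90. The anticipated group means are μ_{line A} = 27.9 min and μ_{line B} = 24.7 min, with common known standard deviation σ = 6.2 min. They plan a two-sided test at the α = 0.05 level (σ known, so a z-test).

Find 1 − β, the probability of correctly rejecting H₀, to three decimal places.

Standardized effect: d = |μ_{line A} − μ_{line B}| / σ = |27.9 − 24.7| / 6.2 = 0.5161
Noncentrality parameter: δ = d·√(n/2) = 0.5161 × √(90/2) = 3.4623
Critical value for a two-sided test at α = 0.05: z_{α/2} = 1.960.
Power = Φ(δ − 1.960) + Φ(−δ − 1.960) = Φ(1.502) + Φ(-5.422) = 0.9335 + 0.0000 = 0.9335.

Power ≈ 0.933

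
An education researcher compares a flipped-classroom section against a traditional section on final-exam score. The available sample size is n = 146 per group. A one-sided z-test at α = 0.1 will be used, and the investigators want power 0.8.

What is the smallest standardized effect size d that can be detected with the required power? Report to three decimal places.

d ≈ 0.248

Need Φ(δ − 1.282) = 0.8, so δ = 1.282 + 0.842 = 2.123.
δ = d·√(n/2) ⇒ d = δ/√(n/2) = 2.123/√(146/2) = 0.2485.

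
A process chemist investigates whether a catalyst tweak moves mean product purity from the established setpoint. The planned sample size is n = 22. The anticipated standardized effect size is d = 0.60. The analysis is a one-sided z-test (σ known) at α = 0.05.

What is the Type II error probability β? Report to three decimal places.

Noncentrality parameter: λ = d·√n = 0.60 × √22 = 2.8142
Critical value for a one-sided test at α = 0.05: z_α = 1.645.
Power = Φ(λ − 1.645) = Φ(1.169) = 0.8789.
Type II error: β = 1 − power = 1 − 0.8789 = 0.1211.

β ≈ 0.121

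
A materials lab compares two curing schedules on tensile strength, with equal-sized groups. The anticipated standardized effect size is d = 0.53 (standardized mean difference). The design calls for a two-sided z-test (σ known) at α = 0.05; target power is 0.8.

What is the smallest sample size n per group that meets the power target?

For power 0.8 need Φ(δ − z_{0.025}) = 0.8, so δ = z_{0.025} + z_{0.20} = 1.960 + 0.842 = 2.802.
(The Φ(−δ − z_{α/2}) term is vanishingly small for δ > 0 and is dropped in the standard sample-size formula.)
δ = d·√(n/2) ⇒ n = 2(δ/d)² = 2 × (2.802 / 0.53)² = 55.88.
Round up to the next whole unit.

n = 56 per group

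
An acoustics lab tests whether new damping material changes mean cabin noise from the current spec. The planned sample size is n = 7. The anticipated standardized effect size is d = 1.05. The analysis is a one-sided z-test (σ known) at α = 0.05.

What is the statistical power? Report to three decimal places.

Power ≈ 0.871

Noncentrality parameter: δ = d·√n = 1.05 × √7 = 2.7780
One-sided α = 0.05 → critical value z_{0.05} = 1.645.
Power = P(Z > 1.645 − δ) = Φ(1.133) = 0.8714.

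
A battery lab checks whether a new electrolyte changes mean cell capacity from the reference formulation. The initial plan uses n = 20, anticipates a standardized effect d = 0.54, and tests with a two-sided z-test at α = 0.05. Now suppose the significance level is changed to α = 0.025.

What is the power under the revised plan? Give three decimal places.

Power ≈ 0.569

δ = d·√n = 0.54 × √20 = 2.4150 (unchanged). New critical value: z_{0.0125} = 2.241.
Revised power = Φ(δ − 2.241) + Φ(−δ − 2.241) = Φ(0.174) + Φ(-4.656) = 0.5689 + 0.0000 = 0.5689.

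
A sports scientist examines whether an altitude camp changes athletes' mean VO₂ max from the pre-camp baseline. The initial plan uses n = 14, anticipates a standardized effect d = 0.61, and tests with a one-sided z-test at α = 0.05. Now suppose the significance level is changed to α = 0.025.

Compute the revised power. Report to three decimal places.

δ = d·√n = 0.61 × √14 = 2.2824 (unchanged). New critical value: z_{0.025} = 1.960.
Revised power = P(Z > 1.960 − δ) = Φ(0.322) = 0.6264.

Power ≈ 0.626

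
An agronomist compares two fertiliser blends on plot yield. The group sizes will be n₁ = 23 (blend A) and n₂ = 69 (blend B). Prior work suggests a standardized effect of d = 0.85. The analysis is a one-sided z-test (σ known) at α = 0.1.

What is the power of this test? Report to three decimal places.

Power ≈ 0.988

Noncentrality parameter: δ = d / √(1/n₁ + 1/n₂) = 0.85 / √(1/23 + 1/69) = 3.5303
Critical value for a one-sided test at α = 0.1: z_α = 1.282.
Power = Φ(δ − 1.282) = Φ(2.249) = 0.9877.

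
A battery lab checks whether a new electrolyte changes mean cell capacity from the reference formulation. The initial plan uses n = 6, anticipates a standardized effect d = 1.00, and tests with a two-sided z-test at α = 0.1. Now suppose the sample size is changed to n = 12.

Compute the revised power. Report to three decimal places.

With n = 12: δ = d·√n = 1.00 × √12 = 3.4641. Critical value z_{0.05} = 1.645.
Revised power = Φ(δ − 1.645) + Φ(−δ − 1.645) = Φ(1.819) + Φ(-5.109) = 0.9656 + 0.0000 = 0.9656.

Power ≈ 0.966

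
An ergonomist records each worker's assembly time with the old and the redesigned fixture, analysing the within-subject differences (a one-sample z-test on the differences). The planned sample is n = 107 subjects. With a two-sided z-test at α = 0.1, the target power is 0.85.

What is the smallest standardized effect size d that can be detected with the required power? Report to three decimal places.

d ≈ 0.259

Required noncentrality: δ = z_{0.05} + z_{0.15} = 1.645 + 1.036 = 2.681.
(The second rejection-region term Φ(−δ − z_{α/2}) is negligible and dropped.)
δ = d·√n ⇒ d = δ/√n = 2.681/√107 = 0.2592.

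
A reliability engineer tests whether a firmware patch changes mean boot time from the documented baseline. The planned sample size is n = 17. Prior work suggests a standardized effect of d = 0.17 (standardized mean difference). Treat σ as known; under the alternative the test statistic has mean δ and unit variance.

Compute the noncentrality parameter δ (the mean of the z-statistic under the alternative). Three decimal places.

δ = d·√n = 0.17 × √17 = 0.7009

δ ≈ 0.701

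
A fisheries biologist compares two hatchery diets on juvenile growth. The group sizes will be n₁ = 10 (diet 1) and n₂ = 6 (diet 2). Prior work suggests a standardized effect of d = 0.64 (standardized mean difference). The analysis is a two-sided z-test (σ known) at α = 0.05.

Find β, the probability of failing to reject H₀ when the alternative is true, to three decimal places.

β ≈ 0.764

Noncentrality parameter: δ = d / √(1/n₁ + 1/n₂) = 0.64 / √(1/10 + 1/6) = 1.2394
Two-sided α = 0.05 → critical value z_{0.025} = 1.960.
Power = Φ(δ − 1.960) + Φ(−δ − 1.960) = Φ(-0.721) + Φ(-3.199) = 0.2356 + 0.0007 = 0.2363.
Type II error: β = 1 − power = 1 − 0.2363 = 0.7637.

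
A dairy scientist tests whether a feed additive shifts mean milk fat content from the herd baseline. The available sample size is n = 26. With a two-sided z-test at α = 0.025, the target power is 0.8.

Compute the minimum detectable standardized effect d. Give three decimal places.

d ≈ 0.605

Required noncentrality: δ = z_{0.0125} + z_{0.20} = 2.241 + 0.842 = 3.083.
(Lower-tail contribution to power is negligible for δ > 0.)
δ = d·√n ⇒ d = δ/√n = 3.083/√26 = 0.6046.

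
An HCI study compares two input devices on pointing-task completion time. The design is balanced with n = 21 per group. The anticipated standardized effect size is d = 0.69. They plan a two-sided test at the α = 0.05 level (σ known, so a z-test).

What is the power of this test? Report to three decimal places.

Power ≈ 0.609

Noncentrality parameter: λ = d·√(n/2) = 0.69 × √(21/2) = 2.2359
Two-sided α = 0.05 → critical value z_{0.025} = 1.960.
Power = Φ(λ − 1.960) + Φ(−λ − 1.960) = Φ(0.276) + Φ(-4.196) = 0.6087 + 0.0000 = 0.6087.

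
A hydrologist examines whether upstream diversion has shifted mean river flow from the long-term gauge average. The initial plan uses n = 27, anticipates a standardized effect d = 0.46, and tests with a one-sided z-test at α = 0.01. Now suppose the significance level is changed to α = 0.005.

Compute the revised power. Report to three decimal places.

δ = d·√n = 0.46 × √27 = 2.3902 (unchanged). New critical value: z_{0.005} = 2.576.
Revised power = P(Z > 2.576 − δ) = Φ(-0.186) = 0.4264.

Power ≈ 0.426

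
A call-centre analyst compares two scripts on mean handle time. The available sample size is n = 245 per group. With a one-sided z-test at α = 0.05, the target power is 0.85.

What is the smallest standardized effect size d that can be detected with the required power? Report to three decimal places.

d ≈ 0.242

Need Φ(δ − 1.645) = 0.85, so δ = 1.645 + 1.036 = 2.681.
δ = d·√(n/2) ⇒ d = δ/√(n/2) = 2.681/√(245/2) = 0.2423.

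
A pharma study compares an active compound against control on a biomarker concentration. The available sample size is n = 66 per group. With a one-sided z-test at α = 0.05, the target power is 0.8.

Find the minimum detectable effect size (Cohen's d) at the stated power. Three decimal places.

d ≈ 0.433

Need Φ(δ − 1.645) = 0.8, so δ = 1.645 + 0.842 = 2.486.
δ = d·√(n/2) ⇒ d = δ/√(n/2) = 2.486/√(66/2) = 0.4328.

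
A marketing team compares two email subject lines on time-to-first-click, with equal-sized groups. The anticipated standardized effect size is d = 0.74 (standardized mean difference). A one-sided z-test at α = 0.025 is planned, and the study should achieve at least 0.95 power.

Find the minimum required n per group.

For power 0.95 need Φ(δ − z_{0.025}) = 0.95, so δ = z_{0.025} + z_{0.05} = 1.960 + 1.645 = 3.605.
δ = d·√(n/2) ⇒ n = 2(δ/d)² = 2 × (3.605 / 0.74)² = 47.46.
Round up to the next whole unit.

n = 48 per group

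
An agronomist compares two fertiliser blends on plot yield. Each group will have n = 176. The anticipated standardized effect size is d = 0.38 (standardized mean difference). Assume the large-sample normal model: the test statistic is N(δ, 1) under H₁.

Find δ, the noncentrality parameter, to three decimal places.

δ = d·√(n/2) = 0.38 × √(176/2) = 3.5647

δ ≈ 3.565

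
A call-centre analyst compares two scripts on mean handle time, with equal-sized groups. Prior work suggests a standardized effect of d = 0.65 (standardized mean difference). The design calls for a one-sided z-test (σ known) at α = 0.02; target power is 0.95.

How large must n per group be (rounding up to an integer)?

n = 65 per group

For power 0.95 need Φ(δ − z_{0.02}) = 0.95, so δ = z_{0.02} + z_{0.05} = 2.054 + 1.645 = 3.699.
δ = d·√(n/2) ⇒ n = 2(δ/d)² = 2 × (3.699 / 0.65)² = 64.76.
Round up to the next whole unit.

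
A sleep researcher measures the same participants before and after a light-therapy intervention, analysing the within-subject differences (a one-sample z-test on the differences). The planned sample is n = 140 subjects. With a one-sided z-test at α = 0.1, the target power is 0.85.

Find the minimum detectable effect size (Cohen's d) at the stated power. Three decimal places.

Required noncentrality: δ = z_{0.1} + z_{0.15} = 1.282 + 1.036 = 2.318.
δ = d·√n ⇒ d = δ/√n = 2.318/√140 = 0.1959.

d ≈ 0.196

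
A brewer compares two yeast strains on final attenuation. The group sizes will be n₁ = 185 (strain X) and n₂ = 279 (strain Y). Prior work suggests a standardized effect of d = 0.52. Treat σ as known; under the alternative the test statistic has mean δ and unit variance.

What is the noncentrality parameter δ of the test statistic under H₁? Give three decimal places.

δ ≈ 5.484

δ = d / √(1/n₁ + 1/n₂) = 0.52 / √(1/185 + 1/279) = 5.4844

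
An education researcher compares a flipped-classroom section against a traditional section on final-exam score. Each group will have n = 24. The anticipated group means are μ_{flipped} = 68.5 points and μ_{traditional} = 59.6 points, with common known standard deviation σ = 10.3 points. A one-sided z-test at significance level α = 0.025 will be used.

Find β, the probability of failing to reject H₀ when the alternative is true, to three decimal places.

β ≈ 0.151

Standardized effect: d = |μ_{flipped} − μ_{traditional}| / σ = |68.5 − 59.6| / 10.3 = 0.8641
Noncentrality parameter: δ = d·√(n/2) = 0.8641 × √(24/2) = 2.9933
Critical value for a one-sided test at α = 0.025: z_α = 1.960.
Power = P(Z > 1.960 − δ) = Φ(1.033) = 0.8493.
Type II error: β = 1 − power = 1 − 0.8493 = 0.1507.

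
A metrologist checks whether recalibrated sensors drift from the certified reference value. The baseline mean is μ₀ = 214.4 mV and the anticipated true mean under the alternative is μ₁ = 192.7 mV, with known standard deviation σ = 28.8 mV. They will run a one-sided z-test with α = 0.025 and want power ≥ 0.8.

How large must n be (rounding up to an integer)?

n = 14

Standardized effect: d = |μ₁ − μ₀| / σ = |192.7 − 214.4| / 28.8 = 0.7535
Set Φ(δ − 1.960) = 0.8; then δ − 1.960 = Φ⁻¹(0.8) = 0.842, giving δ = 2.802.
δ = d·√n ⇒ n = (δ/d)² = (2.802 / 0.7535)² = 13.83.
Round up to the next whole unit.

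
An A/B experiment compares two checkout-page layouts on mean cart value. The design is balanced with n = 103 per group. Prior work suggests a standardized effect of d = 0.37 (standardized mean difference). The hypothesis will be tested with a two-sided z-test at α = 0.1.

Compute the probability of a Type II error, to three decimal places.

Noncentrality parameter: δ = d·√(n/2) = 0.37 × √(103/2) = 2.6552
Critical value for a two-sided test at α = 0.1: z_{α/2} = 1.645.
Power = Φ(δ − 1.645) + Φ(−δ − 1.645) = Φ(1.010) + Φ(-4.300) = 0.8438 + 0.0000 = 0.8439.
Type II error: β = 1 − power = 1 − 0.8439 = 0.1561.

β ≈ 0.156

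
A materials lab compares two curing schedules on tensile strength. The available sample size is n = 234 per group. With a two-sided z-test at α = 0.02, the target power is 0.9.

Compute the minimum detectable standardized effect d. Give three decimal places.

Need Φ(δ − 2.326) = 0.9, so δ = 2.326 + 1.282 = 3.608.
(Lower-tail contribution to power is negligible for δ > 0.)
δ = d·√(n/2) ⇒ d = δ/√(n/2) = 3.608/√(234/2) = 0.3336.

d ≈ 0.334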